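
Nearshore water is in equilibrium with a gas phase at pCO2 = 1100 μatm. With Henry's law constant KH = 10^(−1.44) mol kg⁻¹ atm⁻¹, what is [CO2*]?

[CO2*] = 39.9 μmol/kg

KH = 10^(−1.44) = 3.631×10^-2 mol kg⁻¹ atm⁻¹
[CO2*] = KH · pCO2 = 3.631×10^-2 × 1100×10^-6 atm = 3.99×10^-5 mol/kg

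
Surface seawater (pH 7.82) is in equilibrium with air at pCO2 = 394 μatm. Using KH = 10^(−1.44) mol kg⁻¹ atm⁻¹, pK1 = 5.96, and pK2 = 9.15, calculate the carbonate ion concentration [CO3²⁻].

[CO3²⁻] = 0.0485 mmol/kg

[CO2*] = KH · pCO2 = 10^(−1.44) × 394×10^-6 = 1.431×10^-5 mol/kg
α₀ = 1/(1 + K1/[H⁺] + K1K2/[H⁺]²) = 1/(1 + 10^+1.86 + 10^+0.53) = 0.01302
DIC = [CO2*]/α₀ = 1.431×10^-5 / 0.01302 = 1.099 mmol/kg
[CO3²⁻] = α₂·DIC; α₂ = 0.04410, so [CO3²⁻] = 0.04410 × 1.099 = 0.0485 mmol/kg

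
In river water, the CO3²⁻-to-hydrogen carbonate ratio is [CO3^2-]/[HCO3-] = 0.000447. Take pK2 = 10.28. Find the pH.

From K2 = [H⁺][CO3^2-]/[HCO3-]:  pH = pK2 + log₁₀([CO3^2-]/[HCO3-])
log₁₀(0.000447) = -3.350
pH = 10.28 + (-3.350) = 6.93

pH = 6.93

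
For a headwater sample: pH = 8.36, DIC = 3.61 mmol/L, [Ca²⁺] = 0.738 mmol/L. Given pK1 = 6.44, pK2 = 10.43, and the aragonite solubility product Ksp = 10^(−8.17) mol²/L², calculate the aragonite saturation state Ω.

Ω = 3.29

α₂ = 1 / (1 + [H⁺]/K2 + [H⁺]²/(K1K2)) = 1 / (1 + 10^+2.07 + 10^+0.15)
   = 1 / (1 + 117.49 + 1.4125) = 1/119.90 = 0.008340
[CO3²⁻] = α₂ × DIC = 0.008340 × 3.61 = 0.03011 mmol/L
Ksp = 10^(−8.17) = 6.761×10^-9
Ω = [Ca²⁺][CO3²⁻]/Ksp = (0.738×10^-3)(3.011×10^-5) / 6.761×10^-9 = 3.29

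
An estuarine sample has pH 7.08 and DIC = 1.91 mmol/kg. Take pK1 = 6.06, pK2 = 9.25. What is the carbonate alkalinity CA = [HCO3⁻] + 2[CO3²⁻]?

CA = [HCO3⁻] + 2[CO3²⁻] = (α₁ + 2α₂)·DIC
At pH 7.08: [H⁺]/K1 = 10^-1.02 = 0.095499, K2/[H⁺] = 10^-2.17 = 0.0067608
α₁ = 1/(1 + 0.095499 + 0.0067608) = 1/1.1023 = 0.9072; α₂ = α₁·K2/[H⁺] = 0.006134
α₁ + 2α₂ = 0.9195
CA = 0.9195 × 1.91 = 1.76 mmol/kg

CA = 1.76 mmol/kg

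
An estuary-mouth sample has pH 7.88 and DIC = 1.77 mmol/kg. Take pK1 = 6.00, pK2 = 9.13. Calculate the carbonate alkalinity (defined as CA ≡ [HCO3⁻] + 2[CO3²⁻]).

CA = 1.84 mmol/kg

CA = [HCO3⁻] + 2[CO3²⁻] = (α₁ + 2α₂)·DIC
At pH 7.88: [H⁺]/K1 = 10^-1.88 = 0.013183, K2/[H⁺] = 10^-1.25 = 0.056234
α₁ = 1/(1 + 0.013183 + 0.056234) = 1/1.0694 = 0.9351; α₂ = α₁·K2/[H⁺] = 0.05258
α₁ + 2α₂ = 1.0403
CA = 1.0403 × 1.77 = 1.84 mmol/kg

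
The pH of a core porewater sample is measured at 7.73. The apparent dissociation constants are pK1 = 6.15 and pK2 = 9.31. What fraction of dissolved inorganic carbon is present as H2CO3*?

α₀ = 0.0250

α₀ = 1 / (1 + K1/[H⁺] + K1K2/[H⁺]²) = 1 / (1 + 10^+1.58 + 10^+0.00)
   = 1 / (1 + 38.019 + 1.0000) = 1/40.019 = 0.02499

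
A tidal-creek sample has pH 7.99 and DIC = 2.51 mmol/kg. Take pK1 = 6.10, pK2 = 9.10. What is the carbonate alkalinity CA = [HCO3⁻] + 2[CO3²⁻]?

CA = 2.66 mmol/kg

CA = [HCO3⁻] + 2[CO3²⁻] = (α₁ + 2α₂)·DIC
At pH 7.99: [H⁺]/K1 = 10^-1.89 = 0.012882, K2/[H⁺] = 10^-1.11 = 0.077625
α₁ = 1/(1 + 0.012882 + 0.077625) = 1/1.0905 = 0.9170; α₂ = α₁·K2/[H⁺] = 0.07118
α₁ + 2α₂ = 1.0594
CA = 1.0594 × 2.51 = 2.66 mmol/kg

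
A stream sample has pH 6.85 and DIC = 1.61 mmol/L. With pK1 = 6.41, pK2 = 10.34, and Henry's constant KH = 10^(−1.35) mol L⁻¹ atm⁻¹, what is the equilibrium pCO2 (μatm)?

α₀ = 1 / (1 + K1/[H⁺] + K1K2/[H⁺]²) = 1 / (1 + 10^+0.44 + 10^-3.05)
   = 1 / (1 + 2.7542 + 0.00089125) = 1/3.7551 = 0.2663
[CO2*] = α₀ × DIC = 0.2663 × 1.61 = 0.4287 mmol/L
pCO2 = [CO2*]/KH = 4.287×10^-4 / 4.467×10^-2 = 9600 μatm

pCO2 = 9600 μatm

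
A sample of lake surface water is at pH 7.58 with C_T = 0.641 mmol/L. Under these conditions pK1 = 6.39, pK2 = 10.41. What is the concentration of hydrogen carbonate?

α₁ = 1 / (1 + [H⁺]/K1 + K2/[H⁺]) = 1 / (1 + 10^-1.19 + 10^-2.83)
   = 1 / (1 + 0.064565 + 0.0014791) = 1/1.0660 = 0.9380
[HCO3⁻] = α₁ × DIC = 0.9380 × 0.641 = 0.601 mmol/L

[HCO3⁻] = 0.601 mmol/L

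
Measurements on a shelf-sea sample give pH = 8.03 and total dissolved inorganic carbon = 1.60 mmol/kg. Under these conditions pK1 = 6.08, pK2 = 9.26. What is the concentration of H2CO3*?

[CO2*] = 16.8 μmol/kg

α₀ = 1 / (1 + K1/[H⁺] + K1K2/[H⁺]²) = 1 / (1 + 10^+1.95 + 10^+0.72)
   = 1 / (1 + 89.125 + 5.2481) = 1/95.373 = 0.01049
[CO2*] = α₀ × DIC = 0.01049 × 1.60 = 0.0168 mmol/kg = 16.8 μmol/kg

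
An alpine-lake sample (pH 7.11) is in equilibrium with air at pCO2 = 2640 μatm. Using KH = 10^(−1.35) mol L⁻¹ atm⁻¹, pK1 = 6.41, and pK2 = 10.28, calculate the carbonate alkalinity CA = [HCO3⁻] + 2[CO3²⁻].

CA = 0.592 mmol/L

[CO2*] = KH · pCO2 = 10^(−1.35) × 2640×10^-6 = 1.179×10^-4 mol/L
α₀ = 1/(1 + K1/[H⁺] + K1K2/[H⁺]²) = 1/(1 + 10^+0.70 + 10^-2.47) = 0.1662
DIC = [CO2*]/α₀ = 1.179×10^-4 / 0.1662 = 0.7093 mmol/L
CA = (α₁ + 2α₂)·DIC = (0.8332 + 2×0.0005633) × 0.7093 = 0.592 mmol/L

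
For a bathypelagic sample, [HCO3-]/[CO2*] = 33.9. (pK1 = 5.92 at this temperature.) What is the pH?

From K1 = [H⁺][HCO3-]/[CO2*]:  pH = pK1 + log₁₀([HCO3-]/[CO2*])
log₁₀(33.9) = +1.530
pH = 5.92 + (+1.530) = 7.45

pH = 7.45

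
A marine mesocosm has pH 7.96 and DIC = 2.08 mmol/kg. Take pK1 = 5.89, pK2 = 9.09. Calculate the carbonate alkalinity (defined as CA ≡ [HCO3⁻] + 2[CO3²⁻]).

CA = 2.21 mmol/kg

CA = [HCO3⁻] + 2[CO3²⁻] = (α₁ + 2α₂)·DIC
At pH 7.96: [H⁺]/K1 = 10^-2.07 = 0.0085114, K2/[H⁺] = 10^-1.13 = 0.074131
α₁ = 1/(1 + 0.0085114 + 0.074131) = 1/1.0826 = 0.9237; α₂ = α₁·K2/[H⁺] = 0.06847
α₁ + 2α₂ = 1.0606
CA = 1.0606 × 2.08 = 2.21 mmol/kg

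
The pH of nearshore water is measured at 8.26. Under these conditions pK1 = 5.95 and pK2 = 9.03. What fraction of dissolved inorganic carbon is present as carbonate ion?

α₂ = 1 / (1 + [H⁺]/K2 + [H⁺]²/(K1K2)) = 1 / (1 + 10^+0.77 + 10^-1.54)
   = 1 / (1 + 5.8884 + 0.028840) = 1/6.9173 = 0.1446

α₂ = 0.145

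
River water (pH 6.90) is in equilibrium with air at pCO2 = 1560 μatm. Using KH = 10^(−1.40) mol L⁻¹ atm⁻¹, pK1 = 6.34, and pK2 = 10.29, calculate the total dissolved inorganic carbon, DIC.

DIC = 0.288 mmol/L

[CO2*] = KH · pCO2 = 10^(−1.40) × 1560×10^-6 = 6.210×10^-5 mol/L
α₀ = 1/(1 + K1/[H⁺] + K1K2/[H⁺]²) = 1/(1 + 10^+0.56 + 10^-2.83) = 0.2159
DIC = [CO2*]/α₀ = 6.210×10^-5 / 0.2159 = 0.288 mmol/L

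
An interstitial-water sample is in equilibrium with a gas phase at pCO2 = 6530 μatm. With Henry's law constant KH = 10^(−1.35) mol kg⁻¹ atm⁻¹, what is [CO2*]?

[CO2*] = 292 μmol/kg

KH = 10^(−1.35) = 4.467×10^-2 mol kg⁻¹ atm⁻¹
[CO2*] = KH · pCO2 = 4.467×10^-2 × 6530×10^-6 atm = 2.92×10^-4 mol/kg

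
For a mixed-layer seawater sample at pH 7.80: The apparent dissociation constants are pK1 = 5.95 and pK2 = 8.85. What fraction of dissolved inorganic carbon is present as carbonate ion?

α₂ = 1 / (1 + [H⁺]/K2 + [H⁺]²/(K1K2)) = 1 / (1 + 10^+1.05 + 10^-0.80)
   = 1 / (1 + 11.220 + 0.15849) = 1/12.379 = 0.08078

α₂ = 0.0808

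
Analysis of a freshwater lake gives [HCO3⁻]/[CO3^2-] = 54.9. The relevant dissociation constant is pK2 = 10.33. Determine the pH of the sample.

pH = 8.59

From K2 = [H⁺][CO3^2-]/[HCO3⁻]:  pH = pK2 − log₁₀([HCO3⁻]/[CO3^2-])
log₁₀(54.9) = +1.740
pH = 10.33 − (+1.740) = 8.59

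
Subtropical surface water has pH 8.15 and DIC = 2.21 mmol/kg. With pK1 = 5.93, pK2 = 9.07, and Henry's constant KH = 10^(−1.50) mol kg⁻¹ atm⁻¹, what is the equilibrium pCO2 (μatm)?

pCO2 = 374 μatm

α₀ = 1 / (1 + K1/[H⁺] + K1K2/[H⁺]²) = 1 / (1 + 10^+2.22 + 10^+1.30)
   = 1 / (1 + 165.96 + 19.953) = 1/186.91 = 0.005350
[CO2*] = α₀ × DIC = 0.005350 × 2.21 = 0.01182 mmol/kg = 11.82 μmol/kg
pCO2 = [CO2*]/KH = 1.182×10^-5 / 3.162×10^-2 = 374 μatm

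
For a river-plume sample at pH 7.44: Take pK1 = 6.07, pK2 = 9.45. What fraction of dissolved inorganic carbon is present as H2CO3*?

α₀ = 0.0405

α₀ = 1 / (1 + K1/[H⁺] + K1K2/[H⁺]²) = 1 / (1 + 10^+1.37 + 10^-0.64)
   = 1 / (1 + 23.442 + 0.22909) = 1/24.671 = 0.04053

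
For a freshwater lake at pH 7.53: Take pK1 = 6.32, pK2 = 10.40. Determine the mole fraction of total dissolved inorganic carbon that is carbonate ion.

α₂ = 0.00127

α₂ = 1 / (1 + [H⁺]/K2 + [H⁺]²/(K1K2)) = 1 / (1 + 10^+2.87 + 10^+1.66)
   = 1 / (1 + 741.31 + 45.709) = 1/788.02 = 0.001269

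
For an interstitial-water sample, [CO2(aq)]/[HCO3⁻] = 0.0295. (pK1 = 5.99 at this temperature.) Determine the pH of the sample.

pH = 7.52

From K1 = [H⁺][HCO3⁻]/[CO2(aq)]:  pH = pK1 − log₁₀([CO2(aq)]/[HCO3⁻])
log₁₀(0.0295) = -1.530
pH = 5.99 − (-1.530) = 7.52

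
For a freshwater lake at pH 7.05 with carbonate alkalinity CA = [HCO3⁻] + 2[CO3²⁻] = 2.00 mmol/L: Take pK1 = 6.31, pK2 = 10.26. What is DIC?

CA = [HCO3⁻] + 2[CO3²⁻] = (α₁ + 2α₂)·DIC
At pH 7.05: [H⁺]/K1 = 10^-0.74 = 0.18197, K2/[H⁺] = 10^-3.21 = 0.00061660
α₁ = 1/(1 + 0.18197 + 0.00061660) = 1/1.1826 = 0.8456; α₂ = α₁·K2/[H⁺] = 0.0005214
α₁ + 2α₂ = 0.8466
DIC = CA / (α₁ + 2α₂) = 2.00 / 0.8466 = 2.36 mmol/L

DIC = 2.36 mmol/L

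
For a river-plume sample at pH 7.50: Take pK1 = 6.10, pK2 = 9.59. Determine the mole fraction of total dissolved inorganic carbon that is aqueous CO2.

α₀ = 1 / (1 + K1/[H⁺] + K1K2/[H⁺]²) = 1 / (1 + 10^+1.40 + 10^-0.69)
   = 1 / (1 + 25.119 + 0.20417) = 1/26.323 = 0.03799

α₀ = 0.0380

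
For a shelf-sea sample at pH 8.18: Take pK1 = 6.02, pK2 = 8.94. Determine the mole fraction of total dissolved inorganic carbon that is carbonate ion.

α₂ = 0.147

α₂ = 1 / (1 + [H⁺]/K2 + [H⁺]²/(K1K2)) = 1 / (1 + 10^+0.76 + 10^-1.40)
   = 1 / (1 + 5.7544 + 0.039811) = 1/6.7942 = 0.1472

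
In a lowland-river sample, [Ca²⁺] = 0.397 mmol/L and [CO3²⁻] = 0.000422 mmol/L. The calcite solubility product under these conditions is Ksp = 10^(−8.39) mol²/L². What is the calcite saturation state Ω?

Ω = 0.0411

Ksp = 10^(−8.39) = 4.074×10^-9
Ω = [Ca²⁺][CO3²⁻]/Ksp = (0.397×10^-3)(0.000422×10^-3) / 4.074×10^-9 = 0.0411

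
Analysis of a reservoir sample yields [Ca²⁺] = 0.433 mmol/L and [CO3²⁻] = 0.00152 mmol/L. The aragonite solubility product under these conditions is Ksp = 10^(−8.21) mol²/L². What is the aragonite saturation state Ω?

Ksp = 10^(−8.21) = 6.166×10^-9
Ω = [Ca²⁺][CO3²⁻]/Ksp = (0.433×10^-3)(0.00152×10^-3) / 6.166×10^-9 = 0.107

Ω = 0.107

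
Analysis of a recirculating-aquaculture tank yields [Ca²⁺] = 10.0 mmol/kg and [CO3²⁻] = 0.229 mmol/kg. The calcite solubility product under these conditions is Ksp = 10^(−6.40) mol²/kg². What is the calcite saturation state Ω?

Ksp = 10^(−6.40) = 3.981×10^-7
Ω = [Ca²⁺][CO3²⁻]/Ksp = (10.0×10^-3)(0.229×10^-3) / 3.981×10^-7 = 5.75

Ω = 5.75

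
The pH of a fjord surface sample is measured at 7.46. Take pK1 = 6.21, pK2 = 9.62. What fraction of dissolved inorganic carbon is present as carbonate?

α₂ = 1 / (1 + [H⁺]/K2 + [H⁺]²/(K1K2)) = 1 / (1 + 10^+2.16 + 10^+0.91)
   = 1 / (1 + 144.54 + 8.1283) = 1/153.67 = 0.006507

α₂ = 0.00651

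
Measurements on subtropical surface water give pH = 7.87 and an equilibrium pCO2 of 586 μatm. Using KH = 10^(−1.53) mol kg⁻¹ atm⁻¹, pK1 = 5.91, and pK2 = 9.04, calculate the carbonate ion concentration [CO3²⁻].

[CO3²⁻] = 0.107 mmol/kg

[CO2*] = KH · pCO2 = 10^(−1.53) × 586×10^-6 = 1.729×10^-5 mol/kg
α₀ = 1/(1 + K1/[H⁺] + K1K2/[H⁺]²) = 1/(1 + 10^+1.96 + 10^+0.79) = 0.01017
DIC = [CO2*]/α₀ = 1.729×10^-5 / 0.01017 = 1.701 mmol/kg
[CO3²⁻] = α₂·DIC; α₂ = 0.06268, so [CO3²⁻] = 0.06268 × 1.701 = 0.107 mmol/kg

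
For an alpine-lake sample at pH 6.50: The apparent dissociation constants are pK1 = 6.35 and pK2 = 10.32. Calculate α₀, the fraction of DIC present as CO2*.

α₀ = 1 / (1 + K1/[H⁺] + K1K2/[H⁺]²) = 1 / (1 + 10^+0.15 + 10^-3.67)
   = 1 / (1 + 1.4125 + 0.00021380) = 1/2.4128 = 0.4145

α₀ = 0.414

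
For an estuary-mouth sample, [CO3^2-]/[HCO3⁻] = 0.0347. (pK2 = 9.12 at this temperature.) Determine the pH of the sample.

From K2 = [H⁺][CO3^2-]/[HCO3⁻]:  pH = pK2 + log₁₀([CO3^2-]/[HCO3⁻])
log₁₀(0.0347) = -1.460
pH = 9.12 + (-1.460) = 7.66

pH = 7.66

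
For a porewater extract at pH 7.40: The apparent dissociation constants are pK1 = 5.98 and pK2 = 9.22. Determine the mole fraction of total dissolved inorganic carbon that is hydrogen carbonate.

α₁ = 1 / (1 + [H⁺]/K1 + K2/[H⁺]) = 1 / (1 + 10^-1.42 + 10^-1.82)
   = 1 / (1 + 0.038019 + 0.015136) = 1/1.0532 = 0.9495

α₁ = 0.950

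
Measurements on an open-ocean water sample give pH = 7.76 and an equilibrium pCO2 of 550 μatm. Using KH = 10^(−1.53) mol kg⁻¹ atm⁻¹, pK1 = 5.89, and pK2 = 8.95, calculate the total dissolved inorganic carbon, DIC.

[CO2*] = KH · pCO2 = 10^(−1.53) × 550×10^-6 = 1.623×10^-5 mol/kg
α₀ = 1/(1 + K1/[H⁺] + K1K2/[H⁺]²) = 1/(1 + 10^+1.87 + 10^+0.68) = 0.01251
DIC = [CO2*]/α₀ = 1.623×10^-5 / 0.01251 = 1.30 mmol/kg

DIC = 1.30 mmol/kg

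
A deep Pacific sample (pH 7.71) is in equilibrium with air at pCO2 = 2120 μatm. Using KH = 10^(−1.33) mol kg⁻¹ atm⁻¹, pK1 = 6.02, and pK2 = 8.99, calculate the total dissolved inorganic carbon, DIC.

[CO2*] = KH · pCO2 = 10^(−1.33) × 2120×10^-6 = 9.916×10^-5 mol/kg
α₀ = 1/(1 + K1/[H⁺] + K1K2/[H⁺]²) = 1/(1 + 10^+1.69 + 10^+0.41) = 0.01903
DIC = [CO2*]/α₀ = 9.916×10^-5 / 0.01903 = 5.21 mmol/kg

DIC = 5.21 mmol/kg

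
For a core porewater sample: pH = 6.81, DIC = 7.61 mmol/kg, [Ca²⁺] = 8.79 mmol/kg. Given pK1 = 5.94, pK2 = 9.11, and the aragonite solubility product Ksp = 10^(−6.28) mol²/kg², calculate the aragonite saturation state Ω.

α₂ = 1 / (1 + [H⁺]/K2 + [H⁺]²/(K1K2)) = 1 / (1 + 10^+2.30 + 10^+1.43)
   = 1 / (1 + 199.53 + 26.915) = 1/227.44 = 0.004397
[CO3²⁻] = α₂ × DIC = 0.004397 × 7.61 = 0.03346 mmol/kg
Ksp = 10^(−6.28) = 5.248×10^-7
Ω = [Ca²⁺][CO3²⁻]/Ksp = (8.79×10^-3)(3.346×10^-5) / 5.248×10^-7 = 0.560

Ω = 0.560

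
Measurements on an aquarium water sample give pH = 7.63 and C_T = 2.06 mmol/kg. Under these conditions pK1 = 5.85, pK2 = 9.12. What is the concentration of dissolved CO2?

[CO2*] = 0.0326 mmol/kg

α₀ = 1 / (1 + K1/[H⁺] + K1K2/[H⁺]²) = 1 / (1 + 10^+1.78 + 10^+0.29)
   = 1 / (1 + 60.256 + 1.9498) = 1/63.206 = 0.01582
[CO2*] = α₀ × DIC = 0.01582 × 2.06 = 0.0326 mmol/kg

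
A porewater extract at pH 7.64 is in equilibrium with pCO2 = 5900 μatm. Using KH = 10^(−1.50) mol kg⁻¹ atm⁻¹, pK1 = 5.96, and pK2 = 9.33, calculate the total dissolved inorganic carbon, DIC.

[CO2*] = KH · pCO2 = 10^(−1.50) × 5900×10^-6 = 1.866×10^-4 mol/kg
α₀ = 1/(1 + K1/[H⁺] + K1K2/[H⁺]²) = 1/(1 + 10^+1.68 + 10^-0.01) = 0.02006
DIC = [CO2*]/α₀ = 1.866×10^-4 / 0.02006 = 9.30 mmol/kg

DIC = 9.30 mmol/kg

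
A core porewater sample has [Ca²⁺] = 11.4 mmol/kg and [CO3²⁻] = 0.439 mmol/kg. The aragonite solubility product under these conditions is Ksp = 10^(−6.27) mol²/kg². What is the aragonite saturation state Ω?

Ksp = 10^(−6.27) = 5.370×10^-7
Ω = [Ca²⁺][CO3²⁻]/Ksp = (11.4×10^-3)(0.439×10^-3) / 5.370×10^-7 = 9.32

Ω = 9.32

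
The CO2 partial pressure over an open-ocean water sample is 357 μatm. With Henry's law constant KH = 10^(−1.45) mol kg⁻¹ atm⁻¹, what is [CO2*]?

[CO2*] = 12.7 μmol/kg

KH = 10^(−1.45) = 3.548×10^-2 mol kg⁻¹ atm⁻¹
[CO2*] = KH · pCO2 = 3.548×10^-2 × 357×10^-6 atm = 1.27×10^-5 mol/kg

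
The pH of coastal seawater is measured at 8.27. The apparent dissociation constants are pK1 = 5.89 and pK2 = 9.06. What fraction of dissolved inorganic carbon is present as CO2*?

α₀ = 1 / (1 + K1/[H⁺] + K1K2/[H⁺]²) = 1 / (1 + 10^+2.38 + 10^+1.59)
   = 1 / (1 + 239.88 + 38.905) = 1/279.79 = 0.003574

α₀ = 0.00357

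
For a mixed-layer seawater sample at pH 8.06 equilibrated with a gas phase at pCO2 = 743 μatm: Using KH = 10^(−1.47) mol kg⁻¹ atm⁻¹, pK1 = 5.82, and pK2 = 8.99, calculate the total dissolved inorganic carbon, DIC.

[CO2*] = KH · pCO2 = 10^(−1.47) × 743×10^-6 = 2.518×10^-5 mol/kg
α₀ = 1/(1 + K1/[H⁺] + K1K2/[H⁺]²) = 1/(1 + 10^+2.24 + 10^+1.31) = 0.005123
DIC = [CO2*]/α₀ = 2.518×10^-5 / 0.005123 = 4.91 mmol/kg

DIC = 4.91 mmol/kg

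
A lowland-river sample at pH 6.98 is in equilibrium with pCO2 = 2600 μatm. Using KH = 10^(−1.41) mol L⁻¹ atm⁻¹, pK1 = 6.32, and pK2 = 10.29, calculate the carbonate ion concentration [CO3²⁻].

[CO3²⁻] = 0.226 μmol/L

[CO2*] = KH · pCO2 = 10^(−1.41) × 2600×10^-6 = 1.012×10^-4 mol/L
α₀ = 1/(1 + K1/[H⁺] + K1K2/[H⁺]²) = 1/(1 + 10^+0.66 + 10^-2.65) = 0.1794
DIC = [CO2*]/α₀ = 1.012×10^-4 / 0.1794 = 0.5637 mmol/L
[CO3²⁻] = α₂·DIC; α₂ = 0.0004017, so [CO3²⁻] = 0.0004017 × 0.5637 = 0.000226 mmol/L = 0.226 μmol/L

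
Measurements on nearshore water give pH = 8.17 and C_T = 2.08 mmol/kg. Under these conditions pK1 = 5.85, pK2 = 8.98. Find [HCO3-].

[HCO3⁻] = 1.79 mmol/kg

α₁ = 1 / (1 + [H⁺]/K1 + K2/[H⁺]) = 1 / (1 + 10^-2.32 + 10^-0.81)
   = 1 / (1 + 0.0047863 + 0.15488) = 1/1.1597 = 0.8623
[HCO3⁻] = α₁ × DIC = 0.8623 × 2.08 = 1.79 mmol/kg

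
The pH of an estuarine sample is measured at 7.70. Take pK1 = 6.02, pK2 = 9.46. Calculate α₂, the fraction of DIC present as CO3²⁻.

α₂ = 0.0167

α₂ = 1 / (1 + [H⁺]/K2 + [H⁺]²/(K1K2)) = 1 / (1 + 10^+1.76 + 10^+0.08)
   = 1 / (1 + 57.544 + 1.2023) = 1/59.746 = 0.01674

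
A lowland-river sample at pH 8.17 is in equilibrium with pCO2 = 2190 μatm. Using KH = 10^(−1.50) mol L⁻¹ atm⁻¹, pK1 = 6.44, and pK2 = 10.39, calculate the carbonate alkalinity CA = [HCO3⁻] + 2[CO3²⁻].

[CO2*] = KH · pCO2 = 10^(−1.50) × 2190×10^-6 = 6.925×10^-5 mol/L
α₀ = 1/(1 + K1/[H⁺] + K1K2/[H⁺]²) = 1/(1 + 10^+1.73 + 10^-0.49) = 0.01817
DIC = [CO2*]/α₀ = 6.925×10^-5 / 0.01817 = 3.811 mmol/L
CA = (α₁ + 2α₂)·DIC = (0.9759 + 2×0.005881) × 3.811 = 3.76 mmol/L

CA = 3.76 mmol/L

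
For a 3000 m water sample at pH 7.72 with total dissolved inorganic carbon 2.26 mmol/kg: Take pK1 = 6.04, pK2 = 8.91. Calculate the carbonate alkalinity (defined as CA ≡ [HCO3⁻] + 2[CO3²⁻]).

CA = 2.35 mmol/kg

CA = [HCO3⁻] + 2[CO3²⁻] = (α₁ + 2α₂)·DIC
At pH 7.72: [H⁺]/K1 = 10^-1.68 = 0.020893, K2/[H⁺] = 10^-1.19 = 0.064565
α₁ = 1/(1 + 0.020893 + 0.064565) = 1/1.0855 = 0.9213; α₂ = α₁·K2/[H⁺] = 0.05948
α₁ + 2α₂ = 1.0402
CA = 1.0402 × 2.26 = 2.35 mmol/kg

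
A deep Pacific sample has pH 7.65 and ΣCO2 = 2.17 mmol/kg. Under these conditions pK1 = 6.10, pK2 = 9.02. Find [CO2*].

[CO2*] = 0.0571 mmol/kg

α₀ = 1 / (1 + K1/[H⁺] + K1K2/[H⁺]²) = 1 / (1 + 10^+1.55 + 10^+0.18)
   = 1 / (1 + 35.481 + 1.5136) = 1/37.995 = 0.02632
[CO2*] = α₀ × DIC = 0.02632 × 2.17 = 0.0571 mmol/kg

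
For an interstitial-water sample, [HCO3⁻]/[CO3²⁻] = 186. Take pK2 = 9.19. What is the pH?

pH = 6.92

From K2 = [H⁺][CO3²⁻]/[HCO3⁻]:  pH = pK2 − log₁₀([HCO3⁻]/[CO3²⁻])
log₁₀(186) = +2.270
pH = 9.19 − (+2.270) = 6.92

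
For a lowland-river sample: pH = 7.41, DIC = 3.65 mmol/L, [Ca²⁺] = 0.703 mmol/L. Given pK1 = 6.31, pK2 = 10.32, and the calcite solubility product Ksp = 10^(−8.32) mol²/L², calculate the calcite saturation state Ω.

Ω = 0.610

α₂ = 1 / (1 + [H⁺]/K2 + [H⁺]²/(K1K2)) = 1 / (1 + 10^+2.91 + 10^+1.81)
   = 1 / (1 + 812.83 + 64.565) = 1/878.40 = 0.001138
[CO3²⁻] = α₂ × DIC = 0.001138 × 3.65 = 0.004155 mmol/L = 4.155 μmol/L
Ksp = 10^(−8.32) = 4.786×10^-9
Ω = [Ca²⁺][CO3²⁻]/Ksp = (0.703×10^-3)(4.155×10^-6) / 4.786×10^-9 = 0.610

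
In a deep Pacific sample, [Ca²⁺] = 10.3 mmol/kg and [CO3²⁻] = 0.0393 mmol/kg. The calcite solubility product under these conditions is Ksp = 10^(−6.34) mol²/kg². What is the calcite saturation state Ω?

Ksp = 10^(−6.34) = 4.571×10^-7
Ω = [Ca²⁺][CO3²⁻]/Ksp = (10.3×10^-3)(0.0393×10^-3) / 4.571×10^-7 = 0.886

Ω = 0.886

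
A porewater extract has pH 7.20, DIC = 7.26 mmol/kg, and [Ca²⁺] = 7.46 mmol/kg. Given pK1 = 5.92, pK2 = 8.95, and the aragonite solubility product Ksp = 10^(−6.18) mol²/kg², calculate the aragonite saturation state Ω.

α₂ = 1 / (1 + [H⁺]/K2 + [H⁺]²/(K1K2)) = 1 / (1 + 10^+1.75 + 10^+0.47)
   = 1 / (1 + 56.234 + 2.9512) = 1/60.185 = 0.01662
[CO3²⁻] = α₂ × DIC = 0.01662 × 7.26 = 0.1206 mmol/kg
Ksp = 10^(−6.18) = 6.607×10^-7
Ω = [Ca²⁺][CO3²⁻]/Ksp = (7.46×10^-3)(1.206×10^-4) / 6.607×10^-7 = 1.36

Ω = 1.36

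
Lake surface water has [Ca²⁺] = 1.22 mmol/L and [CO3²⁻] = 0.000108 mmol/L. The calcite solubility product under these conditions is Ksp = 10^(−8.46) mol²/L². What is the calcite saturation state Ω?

Ω = 0.0380

Ksp = 10^(−8.46) = 3.467×10^-9
Ω = [Ca²⁺][CO3²⁻]/Ksp = (1.22×10^-3)(0.000108×10^-3) / 3.467×10^-9 = 0.0380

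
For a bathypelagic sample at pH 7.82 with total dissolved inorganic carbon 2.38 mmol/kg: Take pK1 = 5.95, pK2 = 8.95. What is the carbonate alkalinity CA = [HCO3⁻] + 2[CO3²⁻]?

CA = [HCO3⁻] + 2[CO3²⁻] = (α₁ + 2α₂)·DIC
At pH 7.82: [H⁺]/K1 = 10^-1.87 = 0.013490, K2/[H⁺] = 10^-1.13 = 0.074131
α₁ = 1/(1 + 0.013490 + 0.074131) = 1/1.0876 = 0.9194; α₂ = α₁·K2/[H⁺] = 0.06816
α₁ + 2α₂ = 1.0558
CA = 1.0558 × 2.38 = 2.51 mmol/kg

CA = 2.51 mmol/kg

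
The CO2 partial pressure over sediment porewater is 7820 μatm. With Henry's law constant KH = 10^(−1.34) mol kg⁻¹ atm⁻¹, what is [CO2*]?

KH = 10^(−1.34) = 4.571×10^-2 mol kg⁻¹ atm⁻¹
[CO2*] = KH · pCO2 = 4.571×10^-2 × 7820×10^-6 atm = 3.57×10^-4 mol/kg

[CO2*] = 357 μmol/kg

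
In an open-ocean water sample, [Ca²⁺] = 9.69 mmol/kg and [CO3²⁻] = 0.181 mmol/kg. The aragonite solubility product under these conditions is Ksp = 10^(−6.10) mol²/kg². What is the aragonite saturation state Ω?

Ω = 2.21

Ksp = 10^(−6.10) = 7.943×10^-7
Ω = [Ca²⁺][CO3²⁻]/Ksp = (9.69×10^-3)(0.181×10^-3) / 7.943×10^-7 = 2.21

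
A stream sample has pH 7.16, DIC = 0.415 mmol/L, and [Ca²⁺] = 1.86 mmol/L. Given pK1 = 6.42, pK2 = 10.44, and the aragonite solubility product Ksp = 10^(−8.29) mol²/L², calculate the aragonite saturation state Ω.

Ω = 0.0668

α₂ = 1 / (1 + [H⁺]/K2 + [H⁺]²/(K1K2)) = 1 / (1 + 10^+3.28 + 10^+2.54)
   = 1 / (1 + 1905.5 + 346.74) = 1/2253.2 = 0.0004438
[CO3²⁻] = α₂ × DIC = 0.0004438 × 0.415 = 0.0001842 mmol/L = 0.1842 μmol/L
Ksp = 10^(−8.29) = 5.129×10^-9
Ω = [Ca²⁺][CO3²⁻]/Ksp = (1.86×10^-3)(1.842×10^-7) / 5.129×10^-9 = 0.0668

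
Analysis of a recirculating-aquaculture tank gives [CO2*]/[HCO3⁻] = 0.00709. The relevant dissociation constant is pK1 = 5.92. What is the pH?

pH = 8.07

From K1 = [H⁺][HCO3⁻]/[CO2*]:  pH = pK1 − log₁₀([CO2*]/[HCO3⁻])
log₁₀(0.00709) = -2.149
pH = 5.92 − (-2.149) = 8.07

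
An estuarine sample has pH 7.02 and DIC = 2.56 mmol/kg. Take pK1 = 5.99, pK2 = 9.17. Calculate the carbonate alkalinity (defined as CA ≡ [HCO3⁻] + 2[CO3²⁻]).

CA = 2.36 mmol/kg

CA = [HCO3⁻] + 2[CO3²⁻] = (α₁ + 2α₂)·DIC
At pH 7.02: [H⁺]/K1 = 10^-1.03 = 0.093325, K2/[H⁺] = 10^-2.15 = 0.0070795
α₁ = 1/(1 + 0.093325 + 0.0070795) = 1/1.1004 = 0.9088; α₂ = α₁·K2/[H⁺] = 0.006434
α₁ + 2α₂ = 0.9216
CA = 0.9216 × 2.56 = 2.36 mmol/kg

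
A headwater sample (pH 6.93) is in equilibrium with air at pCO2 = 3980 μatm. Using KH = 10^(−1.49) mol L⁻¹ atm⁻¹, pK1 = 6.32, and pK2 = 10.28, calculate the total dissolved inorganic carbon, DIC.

DIC = 0.654 mmol/L

[CO2*] = KH · pCO2 = 10^(−1.49) × 3980×10^-6 = 1.288×10^-4 mol/L
α₀ = 1/(1 + K1/[H⁺] + K1K2/[H⁺]²) = 1/(1 + 10^+0.61 + 10^-2.74) = 0.1970
DIC = [CO2*]/α₀ = 1.288×10^-4 / 0.1970 = 0.654 mmol/L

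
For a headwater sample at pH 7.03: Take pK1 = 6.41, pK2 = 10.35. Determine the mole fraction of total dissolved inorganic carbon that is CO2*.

α₀ = 0.193

α₀ = 1 / (1 + K1/[H⁺] + K1K2/[H⁺]²) = 1 / (1 + 10^+0.62 + 10^-2.70)
   = 1 / (1 + 4.1687 + 0.0019953) = 1/5.1707 = 0.1934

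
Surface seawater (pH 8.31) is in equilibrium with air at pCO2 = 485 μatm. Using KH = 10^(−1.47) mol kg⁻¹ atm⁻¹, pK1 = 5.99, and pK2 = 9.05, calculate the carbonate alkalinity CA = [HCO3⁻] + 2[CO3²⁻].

[CO2*] = KH · pCO2 = 10^(−1.47) × 485×10^-6 = 1.643×10^-5 mol/kg
α₀ = 1/(1 + K1/[H⁺] + K1K2/[H⁺]²) = 1/(1 + 10^+2.32 + 10^+1.58) = 0.004033
DIC = [CO2*]/α₀ = 1.643×10^-5 / 0.004033 = 4.075 mmol/kg
CA = (α₁ + 2α₂)·DIC = (0.8426 + 2×0.1533) × 4.075 = 4.68 mmol/kg

CA = 4.68 mmol/kg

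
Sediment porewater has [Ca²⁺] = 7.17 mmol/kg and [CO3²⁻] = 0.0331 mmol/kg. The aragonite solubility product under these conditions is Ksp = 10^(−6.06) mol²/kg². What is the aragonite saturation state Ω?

Ksp = 10^(−6.06) = 8.710×10^-7
Ω = [Ca²⁺][CO3²⁻]/Ksp = (7.17×10^-3)(0.0331×10^-3) / 8.710×10^-7 = 0.272

Ω = 0.272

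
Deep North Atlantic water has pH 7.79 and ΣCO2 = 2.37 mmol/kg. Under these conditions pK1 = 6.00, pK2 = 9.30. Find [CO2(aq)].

[CO2*] = 0.0367 mmol/kg

α₀ = 1 / (1 + K1/[H⁺] + K1K2/[H⁺]²) = 1 / (1 + 10^+1.79 + 10^+0.28)
   = 1 / (1 + 61.660 + 1.9055) = 1/64.565 = 0.01549
[CO2*] = α₀ × DIC = 0.01549 × 2.37 = 0.0367 mmol/kg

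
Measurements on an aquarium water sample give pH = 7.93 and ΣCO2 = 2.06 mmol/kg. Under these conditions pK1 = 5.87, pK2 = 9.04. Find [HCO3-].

α₁ = 1 / (1 + [H⁺]/K1 + K2/[H⁺]) = 1 / (1 + 10^-2.06 + 10^-1.11)
   = 1 / (1 + 0.0087096 + 0.077625) = 1/1.0863 = 0.9205
[HCO3⁻] = α₁ × DIC = 0.9205 × 2.06 = 1.90 mmol/kg

[HCO3⁻] = 1.90 mmol/kg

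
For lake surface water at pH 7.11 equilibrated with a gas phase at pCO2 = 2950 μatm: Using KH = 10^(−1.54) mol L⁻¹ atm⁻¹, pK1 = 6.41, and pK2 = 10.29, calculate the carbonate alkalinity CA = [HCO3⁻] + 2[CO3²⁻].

CA = 0.427 mmol/L

[CO2*] = KH · pCO2 = 10^(−1.54) × 2950×10^-6 = 8.508×10^-5 mol/L
α₀ = 1/(1 + K1/[H⁺] + K1K2/[H⁺]²) = 1/(1 + 10^+0.70 + 10^-2.48) = 0.1662
DIC = [CO2*]/α₀ = 8.508×10^-5 / 0.1662 = 0.5118 mmol/L
CA = (α₁ + 2α₂)·DIC = (0.8332 + 2×0.0005505) × 0.5118 = 0.427 mmol/L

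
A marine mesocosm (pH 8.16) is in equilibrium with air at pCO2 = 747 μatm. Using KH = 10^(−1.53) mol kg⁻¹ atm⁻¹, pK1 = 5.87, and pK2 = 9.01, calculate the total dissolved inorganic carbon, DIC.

DIC = 4.93 mmol/kg

[CO2*] = KH · pCO2 = 10^(−1.53) × 747×10^-6 = 2.205×10^-5 mol/kg
α₀ = 1/(1 + K1/[H⁺] + K1K2/[H⁺]²) = 1/(1 + 10^+2.29 + 10^+1.44) = 0.004474
DIC = [CO2*]/α₀ = 2.205×10^-5 / 0.004474 = 4.93 mmol/kg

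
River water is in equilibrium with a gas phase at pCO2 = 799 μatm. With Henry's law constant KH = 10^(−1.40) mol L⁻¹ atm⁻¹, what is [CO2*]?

KH = 10^(−1.40) = 3.981×10^-2 mol L⁻¹ atm⁻¹
[CO2*] = KH · pCO2 = 3.981×10^-2 × 799×10^-6 atm = 3.18×10^-5 mol/L

[CO2*] = 31.8 μmol/L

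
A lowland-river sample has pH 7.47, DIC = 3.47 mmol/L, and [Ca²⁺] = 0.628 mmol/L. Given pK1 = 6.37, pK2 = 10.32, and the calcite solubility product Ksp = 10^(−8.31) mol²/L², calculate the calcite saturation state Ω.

α₂ = 1 / (1 + [H⁺]/K2 + [H⁺]²/(K1K2)) = 1 / (1 + 10^+2.85 + 10^+1.75)
   = 1 / (1 + 707.95 + 56.234) = 1/765.18 = 0.001307
[CO3²⁻] = α₂ × DIC = 0.001307 × 3.47 = 0.004535 mmol/L = 4.535 μmol/L
Ksp = 10^(−8.31) = 4.898×10^-9
Ω = [Ca²⁺][CO3²⁻]/Ksp = (0.628×10^-3)(4.535×10^-6) / 4.898×10^-9 = 0.581

Ω = 0.581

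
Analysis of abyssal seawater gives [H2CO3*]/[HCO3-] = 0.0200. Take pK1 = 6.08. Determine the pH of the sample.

From K1 = [H⁺][HCO3-]/[H2CO3*]:  pH = pK1 − log₁₀([H2CO3*]/[HCO3-])
log₁₀(0.0200) = -1.699
pH = 6.08 − (-1.699) = 7.78

pH = 7.78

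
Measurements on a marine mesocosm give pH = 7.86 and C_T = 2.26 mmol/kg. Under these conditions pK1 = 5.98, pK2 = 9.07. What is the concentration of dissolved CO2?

α₀ = 1 / (1 + K1/[H⁺] + K1K2/[H⁺]²) = 1 / (1 + 10^+1.88 + 10^+0.67)
   = 1 / (1 + 75.858 + 4.6774) = 1/81.535 = 0.01226
[CO2*] = α₀ × DIC = 0.01226 × 2.26 = 0.0277 mmol/kg

[CO2*] = 0.0277 mmol/kg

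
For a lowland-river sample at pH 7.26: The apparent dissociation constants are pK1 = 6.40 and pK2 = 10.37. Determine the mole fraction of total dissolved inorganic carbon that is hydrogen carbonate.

α₁ = 0.878

α₁ = 1 / (1 + [H⁺]/K1 + K2/[H⁺]) = 1 / (1 + 10^-0.86 + 10^-3.11)
   = 1 / (1 + 0.13804 + 0.00077625) = 1/1.1388 = 0.8781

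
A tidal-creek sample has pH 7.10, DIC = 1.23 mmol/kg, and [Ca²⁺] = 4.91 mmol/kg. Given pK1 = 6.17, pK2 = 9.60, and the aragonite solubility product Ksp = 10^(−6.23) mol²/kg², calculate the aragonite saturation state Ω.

α₂ = 1 / (1 + [H⁺]/K2 + [H⁺]²/(K1K2)) = 1 / (1 + 10^+2.50 + 10^+1.57)
   = 1 / (1 + 316.23 + 37.154) = 1/354.38 = 0.002822
[CO3²⁻] = α₂ × DIC = 0.002822 × 1.23 = 0.003471 mmol/kg = 3.471 μmol/kg
Ksp = 10^(−6.23) = 5.888×10^-7
Ω = [Ca²⁺][CO3²⁻]/Ksp = (4.91×10^-3)(3.471×10^-6) / 5.888×10^-7 = 0.0289

Ω = 0.0289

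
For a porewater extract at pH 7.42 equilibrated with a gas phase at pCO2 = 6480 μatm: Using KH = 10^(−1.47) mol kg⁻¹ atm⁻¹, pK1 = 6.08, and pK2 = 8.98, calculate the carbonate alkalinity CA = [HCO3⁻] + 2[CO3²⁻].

[CO2*] = KH · pCO2 = 10^(−1.47) × 6480×10^-6 = 2.196×10^-4 mol/kg
α₀ = 1/(1 + K1/[H⁺] + K1K2/[H⁺]²) = 1/(1 + 10^+1.34 + 10^-0.22) = 0.04259
DIC = [CO2*]/α₀ = 2.196×10^-4 / 0.04259 = 5.156 mmol/kg
CA = (α₁ + 2α₂)·DIC = (0.9317 + 2×0.02566) × 5.156 = 5.07 mmol/kg

CA = 5.07 mmol/kg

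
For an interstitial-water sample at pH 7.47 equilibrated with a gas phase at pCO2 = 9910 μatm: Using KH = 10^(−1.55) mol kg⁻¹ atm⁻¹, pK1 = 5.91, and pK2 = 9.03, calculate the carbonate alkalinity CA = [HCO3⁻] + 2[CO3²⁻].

[CO2*] = KH · pCO2 = 10^(−1.55) × 9910×10^-6 = 2.793×10^-4 mol/kg
α₀ = 1/(1 + K1/[H⁺] + K1K2/[H⁺]²) = 1/(1 + 10^+1.56 + 10^+0.00) = 0.02610
DIC = [CO2*]/α₀ = 2.793×10^-4 / 0.02610 = 10.70 mmol/kg
CA = (α₁ + 2α₂)·DIC = (0.9478 + 2×0.02610) × 10.70 = 10.7 mmol/kg

CA = 10.7 mmol/kg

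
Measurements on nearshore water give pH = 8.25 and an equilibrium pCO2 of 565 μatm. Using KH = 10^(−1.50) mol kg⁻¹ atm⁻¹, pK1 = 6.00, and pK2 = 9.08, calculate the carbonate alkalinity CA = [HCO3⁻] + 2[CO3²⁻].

[CO2*] = KH · pCO2 = 10^(−1.50) × 565×10^-6 = 1.787×10^-5 mol/kg
α₀ = 1/(1 + K1/[H⁺] + K1K2/[H⁺]²) = 1/(1 + 10^+2.25 + 10^+1.42) = 0.004875
DIC = [CO2*]/α₀ = 1.787×10^-5 / 0.004875 = 3.665 mmol/kg
CA = (α₁ + 2α₂)·DIC = (0.8669 + 2×0.1282) × 3.665 = 4.12 mmol/kg

CA = 4.12 mmol/kg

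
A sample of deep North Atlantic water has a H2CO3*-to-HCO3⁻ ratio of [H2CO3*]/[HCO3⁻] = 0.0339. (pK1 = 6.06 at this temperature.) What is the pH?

pH = 7.53

From K1 = [H⁺][HCO3⁻]/[H2CO3*]:  pH = pK1 − log₁₀([H2CO3*]/[HCO3⁻])
log₁₀(0.0339) = -1.470
pH = 6.06 − (-1.470) = 7.53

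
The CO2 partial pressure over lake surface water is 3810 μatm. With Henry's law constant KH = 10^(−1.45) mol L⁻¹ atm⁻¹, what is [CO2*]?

KH = 10^(−1.45) = 3.548×10^-2 mol L⁻¹ atm⁻¹
[CO2*] = KH · pCO2 = 3.548×10^-2 × 3810×10^-6 atm = 1.35×10^-4 mol/L

[CO2*] = 135 μmol/L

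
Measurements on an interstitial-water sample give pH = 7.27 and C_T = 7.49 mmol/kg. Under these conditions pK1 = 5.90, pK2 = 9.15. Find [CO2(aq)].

[CO2*] = 0.303 mmol/kg

α₀ = 1 / (1 + K1/[H⁺] + K1K2/[H⁺]²) = 1 / (1 + 10^+1.37 + 10^-0.51)
   = 1 / (1 + 23.442 + 0.30903) = 1/24.751 = 0.04040
[CO2*] = α₀ × DIC = 0.04040 × 7.49 = 0.303 mmol/kg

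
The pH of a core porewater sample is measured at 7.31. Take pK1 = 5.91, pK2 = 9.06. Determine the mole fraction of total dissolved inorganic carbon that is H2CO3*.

α₀ = 1 / (1 + K1/[H⁺] + K1K2/[H⁺]²) = 1 / (1 + 10^+1.40 + 10^-0.35)
   = 1 / (1 + 25.119 + 0.44668) = 1/26.566 = 0.03764

α₀ = 0.0376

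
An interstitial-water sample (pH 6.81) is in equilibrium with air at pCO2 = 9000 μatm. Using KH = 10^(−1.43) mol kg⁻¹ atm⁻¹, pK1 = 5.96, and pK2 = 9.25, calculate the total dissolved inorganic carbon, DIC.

[CO2*] = KH · pCO2 = 10^(−1.43) × 9000×10^-6 = 3.344×10^-4 mol/kg
α₀ = 1/(1 + K1/[H⁺] + K1K2/[H⁺]²) = 1/(1 + 10^+0.85 + 10^-1.59) = 0.1234
DIC = [CO2*]/α₀ = 3.344×10^-4 / 0.1234 = 2.71 mmol/kg

DIC = 2.71 mmol/kg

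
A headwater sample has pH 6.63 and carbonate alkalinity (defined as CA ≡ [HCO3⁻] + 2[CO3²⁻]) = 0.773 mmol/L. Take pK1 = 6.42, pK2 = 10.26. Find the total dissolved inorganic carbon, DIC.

DIC = 1.25 mmol/L

CA = [HCO3⁻] + 2[CO3²⁻] = (α₁ + 2α₂)·DIC
At pH 6.63: [H⁺]/K1 = 10^-0.21 = 0.61660, K2/[H⁺] = 10^-3.63 = 0.00023442
α₁ = 1/(1 + 0.61660 + 0.00023442) = 1/1.6168 = 0.6185; α₂ = α₁·K2/[H⁺] = 0.0001450
α₁ + 2α₂ = 0.6188
DIC = CA / (α₁ + 2α₂) = 0.773 / 0.6188 = 1.25 mmol/L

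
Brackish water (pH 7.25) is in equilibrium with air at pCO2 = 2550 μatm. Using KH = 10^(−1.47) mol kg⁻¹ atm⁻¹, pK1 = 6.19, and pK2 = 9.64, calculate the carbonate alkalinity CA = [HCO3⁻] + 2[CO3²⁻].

CA = 1.00 mmol/kg

[CO2*] = KH · pCO2 = 10^(−1.47) × 2550×10^-6 = 8.641×10^-5 mol/kg
α₀ = 1/(1 + K1/[H⁺] + K1K2/[H⁺]²) = 1/(1 + 10^+1.06 + 10^-1.33) = 0.07982
DIC = [CO2*]/α₀ = 8.641×10^-5 / 0.07982 = 1.083 mmol/kg
CA = (α₁ + 2α₂)·DIC = (0.9164 + 2×0.003733) × 1.083 = 1.00 mmol/kg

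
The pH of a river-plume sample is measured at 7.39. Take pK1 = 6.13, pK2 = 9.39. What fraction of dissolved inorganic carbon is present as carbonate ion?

α₂ = 0.00939

α₂ = 1 / (1 + [H⁺]/K2 + [H⁺]²/(K1K2)) = 1 / (1 + 10^+2.00 + 10^+0.74)
   = 1 / (1 + 100.00 + 5.4954) = 1/106.50 = 0.009390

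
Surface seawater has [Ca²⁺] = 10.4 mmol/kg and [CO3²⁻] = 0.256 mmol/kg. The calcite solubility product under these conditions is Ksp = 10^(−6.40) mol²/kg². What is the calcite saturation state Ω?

Ω = 6.69

Ksp = 10^(−6.40) = 3.981×10^-7
Ω = [Ca²⁺][CO3²⁻]/Ksp = (10.4×10^-3)(0.256×10^-3) / 3.981×10^-7 = 6.69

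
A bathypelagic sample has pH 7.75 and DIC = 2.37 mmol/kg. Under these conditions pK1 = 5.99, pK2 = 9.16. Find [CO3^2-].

[CO3²⁻] = 0.0873 mmol/kg

α₂ = 1 / (1 + [H⁺]/K2 + [H⁺]²/(K1K2)) = 1 / (1 + 10^+1.41 + 10^-0.35)
   = 1 / (1 + 25.704 + 0.44668) = 1/27.151 = 0.03683
[CO3²⁻] = α₂ × DIC = 0.03683 × 2.37 = 0.0873 mmol/kg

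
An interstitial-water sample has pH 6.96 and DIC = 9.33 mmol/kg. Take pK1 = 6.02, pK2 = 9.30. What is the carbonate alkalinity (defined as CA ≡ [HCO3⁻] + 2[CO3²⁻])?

CA = [HCO3⁻] + 2[CO3²⁻] = (α₁ + 2α₂)·DIC
At pH 6.96: [H⁺]/K1 = 10^-0.94 = 0.11482, K2/[H⁺] = 10^-2.34 = 0.0045709
α₁ = 1/(1 + 0.11482 + 0.0045709) = 1/1.1194 = 0.8933; α₂ = α₁·K2/[H⁺] = 0.004083
α₁ + 2α₂ = 0.9015
CA = 0.9015 × 9.33 = 8.41 mmol/kg

CA = 8.41 mmol/kg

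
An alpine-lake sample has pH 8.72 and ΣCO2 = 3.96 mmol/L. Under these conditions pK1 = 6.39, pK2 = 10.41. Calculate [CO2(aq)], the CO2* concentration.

[CO2*] = 18.1 μmol/L

α₀ = 1 / (1 + K1/[H⁺] + K1K2/[H⁺]²) = 1 / (1 + 10^+2.33 + 10^+0.64)
   = 1 / (1 + 213.80 + 4.3652) = 1/219.16 = 0.004563
[CO2*] = α₀ × DIC = 0.004563 × 3.96 = 0.0181 mmol/L = 18.1 μmol/L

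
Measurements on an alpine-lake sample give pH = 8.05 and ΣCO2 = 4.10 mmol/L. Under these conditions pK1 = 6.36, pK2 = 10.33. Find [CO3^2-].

α₂ = 1 / (1 + [H⁺]/K2 + [H⁺]²/(K1K2)) = 1 / (1 + 10^+2.28 + 10^+0.59)
   = 1 / (1 + 190.55 + 3.8905) = 1/195.44 = 0.005117
[CO3²⁻] = α₂ × DIC = 0.005117 × 4.10 = 0.0210 mmol/L

[CO3²⁻] = 0.0210 mmol/L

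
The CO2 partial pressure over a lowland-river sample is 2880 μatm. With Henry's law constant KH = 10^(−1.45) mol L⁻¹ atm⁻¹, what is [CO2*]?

[CO2*] = 102 μmol/L

KH = 10^(−1.45) = 3.548×10^-2 mol L⁻¹ atm⁻¹
[CO2*] = KH · pCO2 = 3.548×10^-2 × 2880×10^-6 atm = 1.02×10^-4 mol/L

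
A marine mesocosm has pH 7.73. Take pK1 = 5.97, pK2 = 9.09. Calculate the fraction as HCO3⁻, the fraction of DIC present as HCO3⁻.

α₁ = 1 / (1 + [H⁺]/K1 + K2/[H⁺]) = 1 / (1 + 10^-1.76 + 10^-1.36)
   = 1 / (1 + 0.017378 + 0.043652) = 1/1.0610 = 0.9425

α₁ = 0.942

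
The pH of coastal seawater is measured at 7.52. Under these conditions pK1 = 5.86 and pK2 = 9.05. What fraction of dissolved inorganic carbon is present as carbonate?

α₂ = 0.0281

α₂ = 1 / (1 + [H⁺]/K2 + [H⁺]²/(K1K2)) = 1 / (1 + 10^+1.53 + 10^-0.13)
   = 1 / (1 + 33.884 + 0.74131) = 1/35.626 = 0.02807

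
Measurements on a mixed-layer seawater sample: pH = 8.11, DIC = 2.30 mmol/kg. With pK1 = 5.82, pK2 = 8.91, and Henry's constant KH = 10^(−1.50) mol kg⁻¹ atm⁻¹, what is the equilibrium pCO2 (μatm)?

pCO2 = 321 μatm

α₀ = 1 / (1 + K1/[H⁺] + K1K2/[H⁺]²) = 1 / (1 + 10^+2.29 + 10^+1.49)
   = 1 / (1 + 194.98 + 30.903) = 1/226.89 = 0.004407
[CO2*] = α₀ × DIC = 0.004407 × 2.30 = 0.01014 mmol/kg = 10.14 μmol/kg
pCO2 = [CO2*]/KH = 1.014×10^-5 / 3.162×10^-2 = 321 μatm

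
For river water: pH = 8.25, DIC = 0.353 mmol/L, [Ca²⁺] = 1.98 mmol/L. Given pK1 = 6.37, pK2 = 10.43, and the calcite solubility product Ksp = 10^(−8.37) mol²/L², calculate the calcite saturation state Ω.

α₂ = 1 / (1 + [H⁺]/K2 + [H⁺]²/(K1K2)) = 1 / (1 + 10^+2.18 + 10^+0.30)
   = 1 / (1 + 151.36 + 1.9953) = 1/154.35 = 0.006479
[CO3²⁻] = α₂ × DIC = 0.006479 × 0.353 = 0.002287 mmol/L = 2.287 μmol/L
Ksp = 10^(−8.37) = 4.266×10^-9
Ω = [Ca²⁺][CO3²⁻]/Ksp = (1.98×10^-3)(2.287×10^-6) / 4.266×10^-9 = 1.06

Ω = 1.06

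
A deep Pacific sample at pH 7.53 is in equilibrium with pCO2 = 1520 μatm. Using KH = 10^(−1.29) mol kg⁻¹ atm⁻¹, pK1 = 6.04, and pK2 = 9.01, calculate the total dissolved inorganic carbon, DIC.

[CO2*] = KH · pCO2 = 10^(−1.29) × 1520×10^-6 = 7.795×10^-5 mol/kg
α₀ = 1/(1 + K1/[H⁺] + K1K2/[H⁺]²) = 1/(1 + 10^+1.49 + 10^+0.01) = 0.03037
DIC = [CO2*]/α₀ = 7.795×10^-5 / 0.03037 = 2.57 mmol/kg

DIC = 2.57 mmol/kg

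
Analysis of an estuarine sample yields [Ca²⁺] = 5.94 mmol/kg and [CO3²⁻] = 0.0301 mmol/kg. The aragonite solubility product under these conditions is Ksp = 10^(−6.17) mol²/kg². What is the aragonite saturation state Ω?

Ksp = 10^(−6.17) = 6.761×10^-7
Ω = [Ca²⁺][CO3²⁻]/Ksp = (5.94×10^-3)(0.0301×10^-3) / 6.761×10^-7 = 0.264

Ω = 0.264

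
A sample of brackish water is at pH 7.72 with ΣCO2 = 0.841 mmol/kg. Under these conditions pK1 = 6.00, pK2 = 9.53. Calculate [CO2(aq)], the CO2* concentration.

α₀ = 1 / (1 + K1/[H⁺] + K1K2/[H⁺]²) = 1 / (1 + 10^+1.72 + 10^-0.09)
   = 1 / (1 + 52.481 + 0.81283) = 1/54.294 = 0.01842
[CO2*] = α₀ × DIC = 0.01842 × 0.841 = 0.0155 mmol/kg = 15.5 μmol/kg

[CO2*] = 15.5 μmol/kg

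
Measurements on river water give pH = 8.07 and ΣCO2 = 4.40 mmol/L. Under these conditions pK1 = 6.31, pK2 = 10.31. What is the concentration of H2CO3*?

[CO2*] = 0.0747 mmol/L

α₀ = 1 / (1 + K1/[H⁺] + K1K2/[H⁺]²) = 1 / (1 + 10^+1.76 + 10^-0.48)
   = 1 / (1 + 57.544 + 0.33113) = 1/58.875 = 0.01699
[CO2*] = α₀ × DIC = 0.01699 × 4.40 = 0.0747 mmol/L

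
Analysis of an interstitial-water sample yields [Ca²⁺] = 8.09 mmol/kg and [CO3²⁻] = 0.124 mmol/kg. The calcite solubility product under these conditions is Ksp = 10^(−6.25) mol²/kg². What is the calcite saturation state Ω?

Ksp = 10^(−6.25) = 5.623×10^-7
Ω = [Ca²⁺][CO3²⁻]/Ksp = (8.09×10^-3)(0.124×10^-3) / 5.623×10^-7 = 1.78

Ω = 1.78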